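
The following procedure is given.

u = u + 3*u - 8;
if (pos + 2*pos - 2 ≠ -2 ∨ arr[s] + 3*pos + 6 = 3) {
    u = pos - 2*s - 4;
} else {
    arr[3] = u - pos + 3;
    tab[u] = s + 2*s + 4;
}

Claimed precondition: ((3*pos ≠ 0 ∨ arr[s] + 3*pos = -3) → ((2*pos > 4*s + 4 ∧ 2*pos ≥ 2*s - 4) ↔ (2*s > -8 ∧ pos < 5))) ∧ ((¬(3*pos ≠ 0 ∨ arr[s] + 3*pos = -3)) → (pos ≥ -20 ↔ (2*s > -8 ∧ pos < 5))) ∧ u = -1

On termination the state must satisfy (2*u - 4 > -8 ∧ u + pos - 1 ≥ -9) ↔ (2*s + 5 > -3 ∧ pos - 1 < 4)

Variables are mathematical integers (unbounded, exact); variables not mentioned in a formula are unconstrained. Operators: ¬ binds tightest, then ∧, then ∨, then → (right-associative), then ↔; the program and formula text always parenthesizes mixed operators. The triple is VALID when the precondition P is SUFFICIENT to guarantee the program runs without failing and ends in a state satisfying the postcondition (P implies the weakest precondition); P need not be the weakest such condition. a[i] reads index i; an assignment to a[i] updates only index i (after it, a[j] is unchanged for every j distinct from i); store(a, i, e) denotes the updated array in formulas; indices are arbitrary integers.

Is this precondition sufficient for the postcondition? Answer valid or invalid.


Working backward. After the program, the postcondition (2*u - 4 > -8 ∧ u + pos - 1 ≥ -9) ↔ (2*s + 5 > -3 ∧ pos - 1 < 4) must hold; in canonical form it is (2*u > -4 ∧ pos + u ≥ -8) ↔ (2*s > -8 ∧ pos < 5).
Then branch requires (2*pos > 4*s + 4 ∧ 2*pos ≥ 2*s - 4) ↔ (2*s > -8 ∧ pos < 5); else branch requires (2*u > -4 ∧ pos + u ≥ -8) ↔ (2*s > -8 ∧ pos < 5).
Before the if: ((3*pos ≠ 0 ∨ arr[s] + 3*pos = -3) → ((2*pos > 4*s + 4 ∧ 2*pos ≥ 2*s - 4) ↔ (2*s > -8 ∧ pos < 5))) ∧ ((¬(3*pos ≠ 0 ∨ arr[s] + 3*pos = -3)) → ((2*u > -4 ∧ pos + u ≥ -8) ↔ (2*s > -8 ∧ pos < 5)))
Before u := u + 3*u - 8: ((3*pos ≠ 0 ∨ arr[s] + 3*pos = -3) → ((2*pos > 4*s + 4 ∧ 2*pos ≥ 2*s - 4) ↔ (2*s > -8 ∧ pos < 5))) ∧ ((¬(3*pos ≠ 0 ∨ arr[s] + 3*pos = -3)) → ((8*u > 12 ∧ pos + 4*u ≥ 0) ↔ (2*s > -8 ∧ pos < 5)))
The weakest precondition is ((3*pos ≠ 0 ∨ arr[s] + 3*pos = -3) → ((2*pos > 4*s + 4 ∧ 2*pos ≥ 2*s - 4) ↔ (2*s > -8 ∧ pos < 5))) ∧ ((¬(3*pos ≠ 0 ∨ arr[s] + 3*pos = -3)) → ((8*u > 12 ∧ pos + 4*u ≥ 0) ↔ (2*s > -8 ∧ pos < 5))).
Check whether ((3*pos ≠ 0 ∨ arr[s] + 3*pos = -3) → ((2*pos > 4*s + 4 ∧ 2*pos ≥ 2*s - 4) ↔ (2*s > -8 ∧ pos < 5))) ∧ ((¬(3*pos ≠ 0 ∨ arr[s] + 3*pos = -3)) → (pos ≥ -20 ↔ (2*s > -8 ∧ pos < 5))) ∧ u = -1 implies it.
Countermodel: at the initial state arr = {[-3] = -2, elsewhere -2}, pos = 0, s = -3, u = -1, the precondition holds but the weakest precondition fails.
Answer: invalid


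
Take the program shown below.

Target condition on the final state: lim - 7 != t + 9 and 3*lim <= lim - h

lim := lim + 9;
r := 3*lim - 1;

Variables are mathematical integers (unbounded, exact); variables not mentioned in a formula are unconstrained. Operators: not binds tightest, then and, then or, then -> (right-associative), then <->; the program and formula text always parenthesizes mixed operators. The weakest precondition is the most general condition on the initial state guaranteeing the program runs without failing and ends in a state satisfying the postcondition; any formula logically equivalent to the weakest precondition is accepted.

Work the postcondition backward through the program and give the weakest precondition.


Working backward. After the program, the postcondition lim - 7 != t + 9 and 3*lim <= lim - h must hold; in canonical form it is lim != t + 16 and h + 2*lim <= 0.
Before r := 3*lim - 1: lim != t + 16 and h + 2*lim <= 0
Before lim := lim + 9: lim != t + 7 and h + 2*lim <= -18
Answer: WP = lim != t + 7 and h + 2*lim <= -18


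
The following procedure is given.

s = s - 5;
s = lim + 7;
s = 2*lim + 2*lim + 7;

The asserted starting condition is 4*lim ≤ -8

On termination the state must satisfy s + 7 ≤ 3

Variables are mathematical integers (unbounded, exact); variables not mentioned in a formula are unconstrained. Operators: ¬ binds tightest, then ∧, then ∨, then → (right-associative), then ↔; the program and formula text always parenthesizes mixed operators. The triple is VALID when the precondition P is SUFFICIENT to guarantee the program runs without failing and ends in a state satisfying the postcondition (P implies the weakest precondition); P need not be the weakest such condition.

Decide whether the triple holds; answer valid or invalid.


Working backward. After the program, the postcondition s + 7 ≤ 3 must hold; in canonical form it is s ≤ -4.
Before s := 2*lim + 2*lim + 7: 4*lim ≤ -11
Before s := lim + 7: 4*lim ≤ -11
Before s := s - 5: 4*lim ≤ -11
The weakest precondition is 4*lim ≤ -11.
Check whether 4*lim ≤ -8 implies it.
Countermodel: at the initial state lim = -2, the precondition holds but the weakest precondition fails.
Answer: invalid


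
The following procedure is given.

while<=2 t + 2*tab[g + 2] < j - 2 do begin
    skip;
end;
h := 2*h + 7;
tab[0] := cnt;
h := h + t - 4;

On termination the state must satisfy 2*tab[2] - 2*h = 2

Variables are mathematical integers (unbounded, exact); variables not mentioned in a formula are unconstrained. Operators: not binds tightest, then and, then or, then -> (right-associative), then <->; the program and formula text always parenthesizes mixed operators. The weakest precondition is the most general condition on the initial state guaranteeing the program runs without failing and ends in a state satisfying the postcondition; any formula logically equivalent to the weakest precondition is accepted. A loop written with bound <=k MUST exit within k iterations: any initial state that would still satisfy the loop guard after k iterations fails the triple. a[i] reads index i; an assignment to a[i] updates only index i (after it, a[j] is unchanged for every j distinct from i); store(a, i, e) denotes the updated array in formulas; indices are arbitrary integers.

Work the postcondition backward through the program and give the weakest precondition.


Working backward. After the program, the postcondition 2*tab[2] - 2*h = 2 must hold; in canonical form it is 2*tab[2] = 2*h + 2.
Before h := h + t - 4: 2*tab[2] = 2*h + 2*t - 6
Before tab[0] := cnt: 2*tab[2] = 2*h + 2*t - 6
Before h := 2*h + 7: 2*tab[2] = 4*h + 2*t + 8
Before the loop (bound <=2), unroll the exhaustion recursion (WP_0 = exit-now case; WP_j = one more guarded iteration, up to j = 2):
  WP_0: (not (2*tab[g + 2] + t < j - 2)) and 2*tab[2] = 4*h + 2*t + 8
  WP_1: (2*tab[g + 2] + t < j - 2 -> ((not (2*tab[g + 2] + t < j - 2)) and 2*tab[2] = 4*h + 2*t + 8)) and ((not (2*tab[g + 2] + t < j - 2)) -> 2*tab[2] = 4*h + 2*t + 8)
  WP_2: (2*tab[g + 2] + t < j - 2 -> ((2*tab[g + 2] + t < j - 2 -> ((not (2*tab[g + 2] + t < j - 2)) and 2*tab[2] = 4*h + 2*t + 8)) and ((not (2*tab[g + 2] + t < j - 2)) -> 2*tab[2] = 4*h + 2*t + 8))) and ((not (2*tab[g + 2] + t < j - 2)) -> 2*tab[2] = 4*h + 2*t + 8)
So before the loop: (2*tab[g + 2] + t < j - 2 -> ((2*tab[g + 2] + t < j - 2 -> ((not (2*tab[g + 2] + t < j - 2)) and 2*tab[2] = 4*h + 2*t + 8)) and ((not (2*tab[g + 2] + t < j - 2)) -> 2*tab[2] = 4*h + 2*t + 8))) and ((not (2*tab[g + 2] + t < j - 2)) -> 2*tab[2] = 4*h + 2*t + 8)
Answer: WP = (2*tab[g + 2] + t < j - 2 -> ((2*tab[g + 2] + t < j - 2 -> ((not (2*tab[g + 2] + t < j - 2)) and 2*tab[2] = 4*h + 2*t + 8)) and ((not (2*tab[g + 2] + t < j - 2)) -> 2*tab[2] = 4*h + 2*t + 8))) and ((not (2*tab[g + 2] + t < j - 2)) -> 2*tab[2] = 4*h + 2*t + 8)


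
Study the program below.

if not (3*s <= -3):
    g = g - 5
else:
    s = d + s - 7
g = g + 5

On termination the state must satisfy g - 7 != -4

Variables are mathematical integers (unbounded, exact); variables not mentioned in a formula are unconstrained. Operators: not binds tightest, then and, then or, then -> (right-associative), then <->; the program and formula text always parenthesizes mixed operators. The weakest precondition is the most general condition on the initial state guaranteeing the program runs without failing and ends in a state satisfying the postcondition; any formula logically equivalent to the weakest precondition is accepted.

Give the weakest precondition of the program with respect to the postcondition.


Working backward. After the program, the postcondition g - 7 != -4 must hold; in canonical form it is g != 3.
Before g := g + 5: g != -2
Then branch requires g != 3; else branch requires g != -2.
Before the if: ((not (3*s <= -3)) -> g != 3) and (3*s <= -3 -> g != -2)
Answer: WP = ((not (3*s <= -3)) -> g != 3) and (3*s <= -3 -> g != -2)


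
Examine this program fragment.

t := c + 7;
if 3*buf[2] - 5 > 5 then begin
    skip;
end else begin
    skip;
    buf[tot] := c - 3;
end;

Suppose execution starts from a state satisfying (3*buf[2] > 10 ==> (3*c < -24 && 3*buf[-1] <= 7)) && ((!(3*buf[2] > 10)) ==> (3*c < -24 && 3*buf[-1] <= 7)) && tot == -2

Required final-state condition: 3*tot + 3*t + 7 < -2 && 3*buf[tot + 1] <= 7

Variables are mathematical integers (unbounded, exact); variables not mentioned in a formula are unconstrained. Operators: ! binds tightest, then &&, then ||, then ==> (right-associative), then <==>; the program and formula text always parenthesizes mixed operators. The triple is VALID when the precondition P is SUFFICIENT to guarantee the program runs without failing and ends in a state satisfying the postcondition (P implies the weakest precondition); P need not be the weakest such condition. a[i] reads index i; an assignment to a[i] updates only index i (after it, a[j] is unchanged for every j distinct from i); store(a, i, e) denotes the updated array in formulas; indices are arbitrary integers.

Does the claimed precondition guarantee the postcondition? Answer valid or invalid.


Working backward. After the program, the postcondition 3*tot + 3*t + 7 < -2 && 3*buf[tot + 1] <= 7 must hold; in canonical form it is 3*t + 3*tot < -9 && 3*buf[tot + 1] <= 7.
Then branch requires 3*t + 3*tot < -9 && 3*buf[tot + 1] <= 7; else branch requires 3*t + 3*tot < -9 && 3*store(buf, tot, c - 3)[tot + 1] <= 7.
Before the if: (3*buf[2] > 10 ==> (3*t + 3*tot < -9 && 3*buf[tot + 1] <= 7)) && ((!(3*buf[2] > 10)) ==> (3*t + 3*tot < -9 && 3*store(buf, tot, c - 3)[tot + 1] <= 7))
Before t := c + 7: (3*buf[2] > 10 ==> (3*c + 3*tot < -30 && 3*buf[tot + 1] <= 7)) && ((!(3*buf[2] > 10)) ==> (3*c + 3*tot < -30 && 3*store(buf, tot, c - 3)[tot + 1] <= 7))
The weakest precondition is (3*buf[2] > 10 ==> (3*c + 3*tot < -30 && 3*buf[tot + 1] <= 7)) && ((!(3*buf[2] > 10)) ==> (3*c + 3*tot < -30 && 3*store(buf, tot, c - 3)[tot + 1] <= 7)).
Check whether (3*buf[2] > 10 ==> (3*c < -24 && 3*buf[-1] <= 7)) && ((!(3*buf[2] > 10)) ==> (3*c < -24 && 3*buf[-1] <= 7)) && tot == -2 implies it.
Every state satisfying the precondition satisfies the weakest precondition: the implication holds.
Answer: valid


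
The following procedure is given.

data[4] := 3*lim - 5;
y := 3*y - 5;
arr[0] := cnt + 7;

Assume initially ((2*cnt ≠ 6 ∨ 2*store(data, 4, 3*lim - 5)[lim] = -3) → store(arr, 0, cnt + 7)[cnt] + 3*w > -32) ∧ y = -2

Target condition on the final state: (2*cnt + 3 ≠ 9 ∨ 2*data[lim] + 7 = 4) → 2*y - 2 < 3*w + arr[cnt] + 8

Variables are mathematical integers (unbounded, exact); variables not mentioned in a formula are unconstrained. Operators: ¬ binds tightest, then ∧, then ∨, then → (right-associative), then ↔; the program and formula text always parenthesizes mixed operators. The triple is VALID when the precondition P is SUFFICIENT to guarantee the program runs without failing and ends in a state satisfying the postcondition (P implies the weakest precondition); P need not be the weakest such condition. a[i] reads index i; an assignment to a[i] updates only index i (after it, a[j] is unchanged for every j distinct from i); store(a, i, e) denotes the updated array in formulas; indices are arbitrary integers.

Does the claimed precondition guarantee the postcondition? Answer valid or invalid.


Working backward. After the program, the postcondition (2*cnt + 3 ≠ 9 ∨ 2*data[lim] + 7 = 4) → 2*y - 2 < 3*w + arr[cnt] + 8 must hold; in canonical form it is (2*cnt ≠ 6 ∨ 2*data[lim] = -3) → 2*y < arr[cnt] + 3*w + 10.
Before arr[0] := cnt + 7: (2*cnt ≠ 6 ∨ 2*data[lim] = -3) → 2*y < store(arr, 0, cnt + 7)[cnt] + 3*w + 10
Before y := 3*y - 5: (2*cnt ≠ 6 ∨ 2*data[lim] = -3) → 6*y < store(arr, 0, cnt + 7)[cnt] + 3*w + 20
Before data[4] := 3*lim - 5: (2*cnt ≠ 6 ∨ 2*store(data, 4, 3*lim - 5)[lim] = -3) → 6*y < store(arr, 0, cnt + 7)[cnt] + 3*w + 20
The weakest precondition is (2*cnt ≠ 6 ∨ 2*store(data, 4, 3*lim - 5)[lim] = -3) → 6*y < store(arr, 0, cnt + 7)[cnt] + 3*w + 20.
Check whether ((2*cnt ≠ 6 ∨ 2*store(data, 4, 3*lim - 5)[lim] = -3) → store(arr, 0, cnt + 7)[cnt] + 3*w > -32) ∧ y = -2 implies it.
Every state satisfying the precondition satisfies the weakest precondition: the implication holds.
Answer: valid


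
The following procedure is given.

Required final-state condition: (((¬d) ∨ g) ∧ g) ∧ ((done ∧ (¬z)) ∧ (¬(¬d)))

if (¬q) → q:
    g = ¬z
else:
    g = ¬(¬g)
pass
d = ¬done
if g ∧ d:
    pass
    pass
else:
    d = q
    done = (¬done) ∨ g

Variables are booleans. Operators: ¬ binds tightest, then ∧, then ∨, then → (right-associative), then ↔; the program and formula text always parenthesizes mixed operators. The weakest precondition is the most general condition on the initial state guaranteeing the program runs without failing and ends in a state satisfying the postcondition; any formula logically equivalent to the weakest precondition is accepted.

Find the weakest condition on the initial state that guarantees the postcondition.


Working backward. After the program, the postcondition (((¬d) ∨ g) ∧ g) ∧ ((done ∧ (¬z)) ∧ (¬(¬d))) must hold; in canonical form it is ((¬d) ∨ g) ∧ g ∧ done ∧ (¬z) ∧ d.
Then branch requires ((¬d) ∨ g) ∧ g ∧ done ∧ (¬z) ∧ d; else branch requires ((¬q) ∨ g) ∧ g ∧ ((¬done) ∨ g) ∧ (¬z) ∧ q.
Before the if: ((g ∧ d) → (((¬d) ∨ g) ∧ g ∧ done ∧ (¬z) ∧ d)) ∧ ((¬(g ∧ d)) → (((¬q) ∨ g) ∧ g ∧ ((¬done) ∨ g) ∧ (¬z) ∧ q))
Before d := ¬done: (¬(g ∧ (¬done))) ∧ ((¬(g ∧ (¬done))) → (((¬q) ∨ g) ∧ g ∧ ((¬done) ∨ g) ∧ (¬z) ∧ q))
Before skip: (¬(g ∧ (¬done))) ∧ ((¬(g ∧ (¬done))) → (((¬q) ∨ g) ∧ g ∧ ((¬done) ∨ g) ∧ (¬z) ∧ q))
Then branch requires (¬((¬z) ∧ (¬done))) ∧ ((¬((¬z) ∧ (¬done))) → (((¬q) ∨ (¬z)) ∧ (¬z) ∧ ((¬done) ∨ (¬z)) ∧ q)); else branch requires (¬(g ∧ (¬done))) ∧ ((¬(g ∧ (¬done))) → (((¬q) ∨ g) ∧ g ∧ ((¬done) ∨ g) ∧ (¬z) ∧ q)).
Before the if: (((¬q) → q) → ((¬((¬z) ∧ (¬done))) ∧ ((¬((¬z) ∧ (¬done))) → (((¬q) ∨ (¬z)) ∧ (¬z) ∧ ((¬done) ∨ (¬z)) ∧ q)))) ∧ ((¬((¬q) → q)) → ((¬(g ∧ (¬done))) ∧ ((¬(g ∧ (¬done))) → (((¬q) ∨ g) ∧ g ∧ ((¬done) ∨ g) ∧ (¬z) ∧ q))))
Answer: WP = (((¬q) → q) → ((¬((¬z) ∧ (¬done))) ∧ ((¬((¬z) ∧ (¬done))) → (((¬q) ∨ (¬z)) ∧ (¬z) ∧ ((¬done) ∨ (¬z)) ∧ q)))) ∧ ((¬((¬q) → q)) → ((¬(g ∧ (¬done))) ∧ ((¬(g ∧ (¬done))) → (((¬q) ∨ g) ∧ g ∧ ((¬done) ∨ g) ∧ (¬z) ∧ q))))


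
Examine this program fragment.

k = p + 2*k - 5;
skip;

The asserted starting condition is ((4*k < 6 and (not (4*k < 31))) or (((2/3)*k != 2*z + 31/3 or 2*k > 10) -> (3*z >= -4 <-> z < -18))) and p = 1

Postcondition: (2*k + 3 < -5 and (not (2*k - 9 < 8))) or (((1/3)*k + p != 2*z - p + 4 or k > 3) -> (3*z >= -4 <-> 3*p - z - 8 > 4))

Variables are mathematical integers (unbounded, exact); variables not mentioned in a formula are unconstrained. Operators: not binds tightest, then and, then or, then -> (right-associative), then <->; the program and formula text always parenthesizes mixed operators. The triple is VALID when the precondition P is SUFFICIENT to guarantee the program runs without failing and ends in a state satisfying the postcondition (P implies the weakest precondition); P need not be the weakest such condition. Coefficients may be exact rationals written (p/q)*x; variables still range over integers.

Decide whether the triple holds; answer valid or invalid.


Working backward. After the program, the postcondition (2*k + 3 < -5 and (not (2*k - 9 < 8))) or (((1/3)*k + p != 2*z - p + 4 or k > 3) -> (3*z >= -4 <-> 3*p - z - 8 > 4)) must hold; in canonical form it is (2*k < -8 and (not (2*k < 17))) or (((1/3)*k + 2*p != 2*z + 4 or k > 3) -> (3*z >= -4 <-> 3*p > z + 12)).
Before skip: (2*k < -8 and (not (2*k < 17))) or (((1/3)*k + 2*p != 2*z + 4 or k > 3) -> (3*z >= -4 <-> 3*p > z + 12))
Before k := p + 2*k - 5: (4*k + 2*p < 2 and (not (4*k + 2*p < 27))) or (((2/3)*k + (7/3)*p != 2*z + 17/3 or 2*k + p > 8) -> (3*z >= -4 <-> 3*p > z + 12))
The weakest precondition is (4*k + 2*p < 2 and (not (4*k + 2*p < 27))) or (((2/3)*k + (7/3)*p != 2*z + 17/3 or 2*k + p > 8) -> (3*z >= -4 <-> 3*p > z + 12)).
Check whether ((4*k < 6 and (not (4*k < 31))) or (((2/3)*k != 2*z + 31/3 or 2*k > 10) -> (3*z >= -4 <-> z < -18))) and p = 1 implies it.
Countermodel: at the initial state k = 4, p = 1, z = -10, the precondition holds but the weakest precondition fails.
Answer: invalid


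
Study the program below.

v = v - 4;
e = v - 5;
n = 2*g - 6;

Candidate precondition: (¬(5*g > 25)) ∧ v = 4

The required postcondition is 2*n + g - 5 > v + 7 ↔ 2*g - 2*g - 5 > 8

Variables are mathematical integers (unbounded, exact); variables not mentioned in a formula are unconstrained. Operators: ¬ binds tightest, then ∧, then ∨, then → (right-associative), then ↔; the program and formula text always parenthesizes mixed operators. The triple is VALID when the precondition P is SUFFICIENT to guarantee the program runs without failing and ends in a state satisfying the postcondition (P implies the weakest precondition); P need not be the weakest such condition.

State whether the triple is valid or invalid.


Working backward. After the program, the postcondition 2*n + g - 5 > v + 7 ↔ 2*g - 2*g - 5 > 8 must hold; in canonical form it is ¬(g + 2*n > v + 12).
Before n := 2*g - 6: ¬(5*g > v + 24)
Before e := v - 5: ¬(5*g > v + 24)
Before v := v - 4: ¬(5*g > v + 20)
The weakest precondition is ¬(5*g > v + 20).
Check whether (¬(5*g > 25)) ∧ v = 4 implies it.
Countermodel: at the initial state g = 5, v = 4, the precondition holds but the weakest precondition fails.
Answer: invalid


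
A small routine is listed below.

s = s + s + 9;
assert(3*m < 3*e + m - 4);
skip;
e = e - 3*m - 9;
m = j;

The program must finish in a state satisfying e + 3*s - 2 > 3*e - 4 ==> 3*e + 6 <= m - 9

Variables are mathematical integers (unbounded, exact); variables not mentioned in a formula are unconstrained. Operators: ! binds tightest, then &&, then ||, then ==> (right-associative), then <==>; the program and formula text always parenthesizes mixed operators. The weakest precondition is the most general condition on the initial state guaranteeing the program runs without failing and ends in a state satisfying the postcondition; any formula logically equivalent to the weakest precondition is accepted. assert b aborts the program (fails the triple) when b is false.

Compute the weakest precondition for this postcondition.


Working backward. After the program, the postcondition e + 3*s - 2 > 3*e - 4 ==> 3*e + 6 <= m - 9 must hold; in canonical form it is 3*s > 2*e - 2 ==> 3*e <= m - 15.
Before m := j: 3*s > 2*e - 2 ==> 3*e <= j - 15
Before e := e - 3*m - 9: 6*m + 3*s > 2*e - 20 ==> 3*e <= j + 9*m + 12
Before skip: 6*m + 3*s > 2*e - 20 ==> 3*e <= j + 9*m + 12
Before assert 3*m < 3*e + m - 4: 2*m < 3*e - 4 && (6*m + 3*s > 2*e - 20 ==> 3*e <= j + 9*m + 12)
Before s := s + s + 9: 2*m < 3*e - 4 && (6*m + 6*s > 2*e - 47 ==> 3*e <= j + 9*m + 12)
Answer: WP = 2*m < 3*e - 4 && (6*m + 6*s > 2*e - 47 ==> 3*e <= j + 9*m + 12)


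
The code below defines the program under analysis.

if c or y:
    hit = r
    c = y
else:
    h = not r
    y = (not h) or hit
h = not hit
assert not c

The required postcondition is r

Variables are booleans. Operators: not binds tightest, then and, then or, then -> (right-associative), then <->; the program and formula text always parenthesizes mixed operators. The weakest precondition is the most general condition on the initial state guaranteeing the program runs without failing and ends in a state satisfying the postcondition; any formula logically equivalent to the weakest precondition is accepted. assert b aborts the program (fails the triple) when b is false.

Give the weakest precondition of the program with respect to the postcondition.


Working backward. After the program, r must hold.
Before assert not c: (not c) and r
Before h := not hit: (not c) and r
Then branch requires (not y) and r; else branch requires (not c) and r.
Before the if: ((c or y) -> ((not y) and r)) and ((not (c or y)) -> ((not c) and r))
Answer: WP = ((c or y) -> ((not y) and r)) and ((not (c or y)) -> ((not c) and r))


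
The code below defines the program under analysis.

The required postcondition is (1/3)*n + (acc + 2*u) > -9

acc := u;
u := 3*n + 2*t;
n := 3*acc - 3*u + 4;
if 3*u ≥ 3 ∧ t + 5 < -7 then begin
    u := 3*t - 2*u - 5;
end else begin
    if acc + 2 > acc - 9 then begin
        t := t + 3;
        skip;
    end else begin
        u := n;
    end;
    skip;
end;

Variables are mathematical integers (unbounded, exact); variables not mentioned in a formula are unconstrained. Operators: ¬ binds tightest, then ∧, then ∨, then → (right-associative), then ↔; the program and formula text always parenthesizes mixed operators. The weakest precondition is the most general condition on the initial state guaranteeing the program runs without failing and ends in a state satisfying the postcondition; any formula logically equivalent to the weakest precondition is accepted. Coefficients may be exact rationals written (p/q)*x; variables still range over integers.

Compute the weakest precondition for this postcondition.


Working backward. After the program, the postcondition (1/3)*n + (acc + 2*u) > -9 must hold; in canonical form it is acc + (1/3)*n + 2*u > -9.
Then branch requires acc + (1/3)*n + 6*t > 4*u + 1; else branch requires acc + (1/3)*n + 2*u > -9.
Before the if: ((3*u ≥ 3 ∧ t < -12) → acc + (1/3)*n + 6*t > 4*u + 1) ∧ ((¬(3*u ≥ 3 ∧ t < -12)) → acc + (1/3)*n + 2*u > -9)
Before n := 3*acc - 3*u + 4: ((3*u ≥ 3 ∧ t < -12) → 2*acc + 6*t > 5*u - 1/3) ∧ ((¬(3*u ≥ 3 ∧ t < -12)) → 2*acc + u > -31/3)
Before u := 3*n + 2*t: ((9*n + 6*t ≥ 3 ∧ t < -12) → 2*acc > 15*n + 4*t - 1/3) ∧ ((¬(9*n + 6*t ≥ 3 ∧ t < -12)) → 2*acc + 3*n + 2*t > -31/3)
Before acc := u: ((9*n + 6*t ≥ 3 ∧ t < -12) → 2*u > 15*n + 4*t - 1/3) ∧ ((¬(9*n + 6*t ≥ 3 ∧ t < -12)) → 3*n + 2*t + 2*u > -31/3)
Answer: WP = ((9*n + 6*t ≥ 3 ∧ t < -12) → 2*u > 15*n + 4*t - 1/3) ∧ ((¬(9*n + 6*t ≥ 3 ∧ t < -12)) → 3*n + 2*t + 2*u > -31/3)


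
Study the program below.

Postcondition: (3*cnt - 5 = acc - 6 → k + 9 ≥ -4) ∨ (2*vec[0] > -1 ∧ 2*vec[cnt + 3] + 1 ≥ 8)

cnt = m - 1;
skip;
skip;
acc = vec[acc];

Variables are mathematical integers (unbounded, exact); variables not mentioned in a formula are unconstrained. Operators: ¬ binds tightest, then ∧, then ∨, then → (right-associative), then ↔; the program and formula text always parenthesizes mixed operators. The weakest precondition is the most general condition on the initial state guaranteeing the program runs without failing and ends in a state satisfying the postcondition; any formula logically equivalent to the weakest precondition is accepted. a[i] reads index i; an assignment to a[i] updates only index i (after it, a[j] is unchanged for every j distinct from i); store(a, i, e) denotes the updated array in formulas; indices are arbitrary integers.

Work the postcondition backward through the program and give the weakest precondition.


Working backward. After the program, the postcondition (3*cnt - 5 = acc - 6 → k + 9 ≥ -4) ∨ (2*vec[0] > -1 ∧ 2*vec[cnt + 3] + 1 ≥ 8) must hold; in canonical form it is (3*cnt = acc - 1 → k ≥ -13) ∨ (2*vec[0] > -1 ∧ 2*vec[cnt + 3] ≥ 7).
Before acc := vec[acc]: (3*cnt = vec[acc] - 1 → k ≥ -13) ∨ (2*vec[0] > -1 ∧ 2*vec[cnt + 3] ≥ 7)
Before skip: (3*cnt = vec[acc] - 1 → k ≥ -13) ∨ (2*vec[0] > -1 ∧ 2*vec[cnt + 3] ≥ 7)
Before skip: (3*cnt = vec[acc] - 1 → k ≥ -13) ∨ (2*vec[0] > -1 ∧ 2*vec[cnt + 3] ≥ 7)
Before cnt := m - 1: (3*m = vec[acc] + 2 → k ≥ -13) ∨ (2*vec[0] > -1 ∧ 2*vec[m + 2] ≥ 7)
Answer: WP = (3*m = vec[acc] + 2 → k ≥ -13) ∨ (2*vec[0] > -1 ∧ 2*vec[m + 2] ≥ 7)


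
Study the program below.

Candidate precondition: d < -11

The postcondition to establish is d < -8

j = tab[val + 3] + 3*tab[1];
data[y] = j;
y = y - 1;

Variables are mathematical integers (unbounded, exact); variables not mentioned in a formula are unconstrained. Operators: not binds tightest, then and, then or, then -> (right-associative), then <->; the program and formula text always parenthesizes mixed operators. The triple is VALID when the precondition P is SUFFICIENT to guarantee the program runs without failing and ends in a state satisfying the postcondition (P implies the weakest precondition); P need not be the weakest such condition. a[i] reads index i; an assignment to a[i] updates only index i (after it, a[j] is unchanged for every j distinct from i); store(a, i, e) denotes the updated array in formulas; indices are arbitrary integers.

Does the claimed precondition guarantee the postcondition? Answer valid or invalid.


Working backward. After the program, d < -8 must hold.
Before y := y - 1: d < -8
Before data[y] := j: d < -8
Before j := tab[val + 3] + 3*tab[1]: d < -8
The weakest precondition is d < -8.
Check whether d < -11 implies it.
Every state satisfying the precondition satisfies the weakest precondition: the implication holds.
Answer: valid


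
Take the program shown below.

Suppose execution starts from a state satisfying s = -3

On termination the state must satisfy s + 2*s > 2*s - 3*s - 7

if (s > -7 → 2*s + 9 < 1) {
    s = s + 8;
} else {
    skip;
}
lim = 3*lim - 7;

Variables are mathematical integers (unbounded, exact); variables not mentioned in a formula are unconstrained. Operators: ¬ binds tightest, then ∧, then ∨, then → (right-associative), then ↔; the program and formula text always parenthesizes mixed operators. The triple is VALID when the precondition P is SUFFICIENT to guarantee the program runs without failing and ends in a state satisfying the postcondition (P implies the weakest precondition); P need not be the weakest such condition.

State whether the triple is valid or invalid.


Working backward. After the program, the postcondition s + 2*s > 2*s - 3*s - 7 must hold; in canonical form it is 4*s > -7.
Before lim := 3*lim - 7: 4*s > -7
Then branch requires 4*s > -39; else branch requires 4*s > -7.
Before the if: ((s > -7 → 2*s < -8) → 4*s > -39) ∧ ((¬(s > -7 → 2*s < -8)) → 4*s > -7)
The weakest precondition is ((s > -7 → 2*s < -8) → 4*s > -39) ∧ ((¬(s > -7 → 2*s < -8)) → 4*s > -7).
Check whether s = -3 implies it.
Countermodel: at the initial state s = -3, the precondition holds but the weakest precondition fails.
Answer: invalid


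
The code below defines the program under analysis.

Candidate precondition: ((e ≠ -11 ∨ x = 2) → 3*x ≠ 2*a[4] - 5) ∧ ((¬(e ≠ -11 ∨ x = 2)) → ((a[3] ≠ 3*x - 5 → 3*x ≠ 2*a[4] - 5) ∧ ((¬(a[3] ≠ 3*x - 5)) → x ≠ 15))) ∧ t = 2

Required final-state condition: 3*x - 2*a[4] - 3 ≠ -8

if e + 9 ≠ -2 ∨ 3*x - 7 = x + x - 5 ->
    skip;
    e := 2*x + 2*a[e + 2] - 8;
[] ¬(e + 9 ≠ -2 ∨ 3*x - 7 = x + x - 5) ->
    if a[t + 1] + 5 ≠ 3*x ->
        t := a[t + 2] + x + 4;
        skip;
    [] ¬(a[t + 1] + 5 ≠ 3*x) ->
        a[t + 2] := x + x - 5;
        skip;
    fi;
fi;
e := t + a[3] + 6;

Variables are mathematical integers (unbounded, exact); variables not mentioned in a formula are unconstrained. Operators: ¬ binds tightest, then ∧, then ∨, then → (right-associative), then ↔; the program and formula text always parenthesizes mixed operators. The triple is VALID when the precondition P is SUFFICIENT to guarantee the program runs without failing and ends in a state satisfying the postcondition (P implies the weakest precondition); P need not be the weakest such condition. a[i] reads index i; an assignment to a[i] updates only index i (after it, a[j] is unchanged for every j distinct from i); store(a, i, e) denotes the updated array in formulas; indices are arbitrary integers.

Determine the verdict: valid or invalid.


Working backward. After the program, the postcondition 3*x - 2*a[4] - 3 ≠ -8 must hold; in canonical form it is 3*x ≠ 2*a[4] - 5.
Before e := t + a[3] + 6: 3*x ≠ 2*a[4] - 5
Then branch requires 3*x ≠ 2*a[4] - 5; else branch requires (a[t + 1] ≠ 3*x - 5 → 3*x ≠ 2*a[4] - 5) ∧ ((¬(a[t + 1] ≠ 3*x - 5)) → 3*x ≠ 2*store(a, t + 2, 2*x - 5)[4] - 5).
Before the if: ((e ≠ -11 ∨ x = 2) → 3*x ≠ 2*a[4] - 5) ∧ ((¬(e ≠ -11 ∨ x = 2)) → ((a[t + 1] ≠ 3*x - 5 → 3*x ≠ 2*a[4] - 5) ∧ ((¬(a[t + 1] ≠ 3*x - 5)) → 3*x ≠ 2*store(a, t + 2, 2*x - 5)[4] - 5)))
The weakest precondition is ((e ≠ -11 ∨ x = 2) → 3*x ≠ 2*a[4] - 5) ∧ ((¬(e ≠ -11 ∨ x = 2)) → ((a[t + 1] ≠ 3*x - 5 → 3*x ≠ 2*a[4] - 5) ∧ ((¬(a[t + 1] ≠ 3*x - 5)) → 3*x ≠ 2*store(a, t + 2, 2*x - 5)[4] - 5))).
Check whether ((e ≠ -11 ∨ x = 2) → 3*x ≠ 2*a[4] - 5) ∧ ((¬(e ≠ -11 ∨ x = 2)) → ((a[3] ≠ 3*x - 5 → 3*x ≠ 2*a[4] - 5) ∧ ((¬(a[3] ≠ 3*x - 5)) → x ≠ 15))) ∧ t = 2 implies it.
Every state satisfying the precondition satisfies the weakest precondition: the implication holds.
Answer: valid


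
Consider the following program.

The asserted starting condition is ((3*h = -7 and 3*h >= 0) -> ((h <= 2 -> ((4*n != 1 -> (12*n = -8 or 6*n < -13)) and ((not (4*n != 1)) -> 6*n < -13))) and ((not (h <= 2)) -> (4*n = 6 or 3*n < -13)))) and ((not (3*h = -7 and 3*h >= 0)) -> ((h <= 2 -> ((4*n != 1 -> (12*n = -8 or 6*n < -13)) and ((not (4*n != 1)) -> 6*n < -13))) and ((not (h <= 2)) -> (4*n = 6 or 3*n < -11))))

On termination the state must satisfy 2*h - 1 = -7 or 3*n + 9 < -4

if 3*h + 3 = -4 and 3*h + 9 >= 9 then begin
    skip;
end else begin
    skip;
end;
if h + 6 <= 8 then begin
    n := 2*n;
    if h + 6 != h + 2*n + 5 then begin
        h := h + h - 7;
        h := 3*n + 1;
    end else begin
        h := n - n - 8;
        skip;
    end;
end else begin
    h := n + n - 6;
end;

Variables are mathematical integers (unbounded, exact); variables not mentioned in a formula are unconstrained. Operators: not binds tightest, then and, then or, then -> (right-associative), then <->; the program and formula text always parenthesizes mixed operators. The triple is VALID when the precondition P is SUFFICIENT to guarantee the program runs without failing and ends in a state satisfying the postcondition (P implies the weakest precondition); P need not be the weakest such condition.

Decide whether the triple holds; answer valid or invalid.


Working backward. After the program, the postcondition 2*h - 1 = -7 or 3*n + 9 < -4 must hold; in canonical form it is 2*h = -6 or 3*n < -13.
Then branch requires (4*n != 1 -> (12*n = -8 or 6*n < -13)) and ((not (4*n != 1)) -> 6*n < -13); else branch requires 4*n = 6 or 3*n < -13.
Before the if: (h <= 2 -> ((4*n != 1 -> (12*n = -8 or 6*n < -13)) and ((not (4*n != 1)) -> 6*n < -13))) and ((not (h <= 2)) -> (4*n = 6 or 3*n < -13))
Then branch requires (h <= 2 -> ((4*n != 1 -> (12*n = -8 or 6*n < -13)) and ((not (4*n != 1)) -> 6*n < -13))) and ((not (h <= 2)) -> (4*n = 6 or 3*n < -13)); else branch requires (h <= 2 -> ((4*n != 1 -> (12*n = -8 or 6*n < -13)) and ((not (4*n != 1)) -> 6*n < -13))) and ((not (h <= 2)) -> (4*n = 6 or 3*n < -13)).
Before the if: ((3*h = -7 and 3*h >= 0) -> ((h <= 2 -> ((4*n != 1 -> (12*n = -8 or 6*n < -13)) and ((not (4*n != 1)) -> 6*n < -13))) and ((not (h <= 2)) -> (4*n = 6 or 3*n < -13)))) and ((not (3*h = -7 and 3*h >= 0)) -> ((h <= 2 -> ((4*n != 1 -> (12*n = -8 or 6*n < -13)) and ((not (4*n != 1)) -> 6*n < -13))) and ((not (h <= 2)) -> (4*n = 6 or 3*n < -13))))
The weakest precondition is ((3*h = -7 and 3*h >= 0) -> ((h <= 2 -> ((4*n != 1 -> (12*n = -8 or 6*n < -13)) and ((not (4*n != 1)) -> 6*n < -13))) and ((not (h <= 2)) -> (4*n = 6 or 3*n < -13)))) and ((not (3*h = -7 and 3*h >= 0)) -> ((h <= 2 -> ((4*n != 1 -> (12*n = -8 or 6*n < -13)) and ((not (4*n != 1)) -> 6*n < -13))) and ((not (h <= 2)) -> (4*n = 6 or 3*n < -13)))).
Check whether ((3*h = -7 and 3*h >= 0) -> ((h <= 2 -> ((4*n != 1 -> (12*n = -8 or 6*n < -13)) and ((not (4*n != 1)) -> 6*n < -13))) and ((not (h <= 2)) -> (4*n = 6 or 3*n < -13)))) and ((not (3*h = -7 and 3*h >= 0)) -> ((h <= 2 -> ((4*n != 1 -> (12*n = -8 or 6*n < -13)) and ((not (4*n != 1)) -> 6*n < -13))) and ((not (h <= 2)) -> (4*n = 6 or 3*n < -11)))) implies it.
Countermodel: at the initial state h = 3, n = -4, the precondition holds but the weakest precondition fails.
Answer: invalid


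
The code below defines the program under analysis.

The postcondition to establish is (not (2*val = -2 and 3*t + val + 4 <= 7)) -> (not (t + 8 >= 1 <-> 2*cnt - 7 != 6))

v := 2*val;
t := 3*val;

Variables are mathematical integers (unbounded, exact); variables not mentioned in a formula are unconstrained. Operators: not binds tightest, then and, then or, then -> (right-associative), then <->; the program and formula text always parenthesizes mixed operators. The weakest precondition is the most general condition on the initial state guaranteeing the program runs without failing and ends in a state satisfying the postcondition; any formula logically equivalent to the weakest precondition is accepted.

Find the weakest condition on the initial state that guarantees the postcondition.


Working backward. After the program, the postcondition (not (2*val = -2 and 3*t + val + 4 <= 7)) -> (not (t + 8 >= 1 <-> 2*cnt - 7 != 6)) must hold; in canonical form it is (not (2*val = -2 and 3*t + val <= 3)) -> (not (t >= -7 <-> 2*cnt != 13)).
Before t := 3*val: (not (2*val = -2 and 10*val <= 3)) -> (not (3*val >= -7 <-> 2*cnt != 13))
Before v := 2*val: (not (2*val = -2 and 10*val <= 3)) -> (not (3*val >= -7 <-> 2*cnt != 13))
Answer: WP = (not (2*val = -2 and 10*val <= 3)) -> (not (3*val >= -7 <-> 2*cnt != 13))


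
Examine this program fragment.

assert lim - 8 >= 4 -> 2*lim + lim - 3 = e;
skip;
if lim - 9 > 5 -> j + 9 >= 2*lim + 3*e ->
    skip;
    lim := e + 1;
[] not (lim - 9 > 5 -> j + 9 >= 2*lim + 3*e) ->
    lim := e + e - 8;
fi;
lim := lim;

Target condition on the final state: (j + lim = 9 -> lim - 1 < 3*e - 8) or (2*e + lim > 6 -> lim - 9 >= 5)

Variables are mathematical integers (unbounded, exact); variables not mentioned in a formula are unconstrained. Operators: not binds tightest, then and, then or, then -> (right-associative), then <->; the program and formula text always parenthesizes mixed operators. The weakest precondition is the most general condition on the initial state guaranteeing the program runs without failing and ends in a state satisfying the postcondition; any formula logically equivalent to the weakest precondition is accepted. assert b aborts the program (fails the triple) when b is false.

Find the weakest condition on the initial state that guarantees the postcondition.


Working backward. After the program, the postcondition (j + lim = 9 -> lim - 1 < 3*e - 8) or (2*e + lim > 6 -> lim - 9 >= 5) must hold; in canonical form it is (j + lim = 9 -> lim < 3*e - 7) or (2*e + lim > 6 -> lim >= 14).
Before lim := lim: (j + lim = 9 -> lim < 3*e - 7) or (2*e + lim > 6 -> lim >= 14)
Then branch requires (e + j = 8 -> 2*e > 8) or (3*e > 5 -> e >= 13); else branch requires (2*e + j = 17 -> e > -1) or (4*e > 14 -> 2*e >= 22).
Before the if: ((lim > 14 -> j >= 3*e + 2*lim - 9) -> ((e + j = 8 -> 2*e > 8) or (3*e > 5 -> e >= 13))) and ((not (lim > 14 -> j >= 3*e + 2*lim - 9)) -> ((2*e + j = 17 -> e > -1) or (4*e > 14 -> 2*e >= 22)))
Before skip: ((lim > 14 -> j >= 3*e + 2*lim - 9) -> ((e + j = 8 -> 2*e > 8) or (3*e > 5 -> e >= 13))) and ((not (lim > 14 -> j >= 3*e + 2*lim - 9)) -> ((2*e + j = 17 -> e > -1) or (4*e > 14 -> 2*e >= 22)))
Before assert lim - 8 >= 4 -> 2*lim + lim - 3 = e: (lim >= 12 -> 3*lim = e + 3) and ((lim > 14 -> j >= 3*e + 2*lim - 9) -> ((e + j = 8 -> 2*e > 8) or (3*e > 5 -> e >= 13))) and ((not (lim > 14 -> j >= 3*e + 2*lim - 9)) -> ((2*e + j = 17 -> e > -1) or (4*e > 14 -> 2*e >= 22)))
Answer: WP = (lim >= 12 -> 3*lim = e + 3) and ((lim > 14 -> j >= 3*e + 2*lim - 9) -> ((e + j = 8 -> 2*e > 8) or (3*e > 5 -> e >= 13))) and ((not (lim > 14 -> j >= 3*e + 2*lim - 9)) -> ((2*e + j = 17 -> e > -1) or (4*e > 14 -> 2*e >= 22)))


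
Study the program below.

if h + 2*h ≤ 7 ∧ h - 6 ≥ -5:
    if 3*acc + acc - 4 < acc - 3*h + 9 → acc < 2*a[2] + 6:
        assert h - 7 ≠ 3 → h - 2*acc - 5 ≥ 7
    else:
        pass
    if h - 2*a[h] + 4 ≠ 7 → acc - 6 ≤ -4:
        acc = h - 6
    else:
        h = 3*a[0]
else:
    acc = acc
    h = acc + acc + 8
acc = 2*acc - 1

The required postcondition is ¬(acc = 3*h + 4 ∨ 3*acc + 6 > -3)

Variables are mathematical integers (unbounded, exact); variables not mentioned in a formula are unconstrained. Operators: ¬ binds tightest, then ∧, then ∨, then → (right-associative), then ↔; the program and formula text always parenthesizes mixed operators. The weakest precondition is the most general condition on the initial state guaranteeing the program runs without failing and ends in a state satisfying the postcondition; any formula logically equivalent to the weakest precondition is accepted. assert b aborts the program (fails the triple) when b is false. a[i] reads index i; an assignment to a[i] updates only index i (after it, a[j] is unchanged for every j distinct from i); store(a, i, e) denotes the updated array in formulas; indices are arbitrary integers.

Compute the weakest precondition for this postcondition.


Working backward. After the program, the postcondition ¬(acc = 3*h + 4 ∨ 3*acc + 6 > -3) must hold; in canonical form it is ¬(acc = 3*h + 4 ∨ 3*acc > -9).
Before acc := 2*acc - 1: ¬(2*acc = 3*h + 5 ∨ 6*acc > -6)
Then branch requires ((3*acc + 3*h < 13 → acc < 2*a[2] + 6) → ((h ≠ 10 → h ≥ 2*acc + 12) ∧ ((h ≠ 2*a[h] + 3 → acc ≤ 2) → (¬(h = -17 ∨ 6*h > 30))) ∧ ((¬(h ≠ 2*a[h] + 3 → acc ≤ 2)) → (¬(2*acc = 9*a[0] + 5 ∨ 6*acc > -6))))) ∧ ((¬(3*acc + 3*h < 13 → acc < 2*a[2] + 6)) → (((h ≠ 2*a[h] + 3 → acc ≤ 2) → (¬(h = -17 ∨ 6*h > 30))) ∧ ((¬(h ≠ 2*a[h] + 3 → acc ≤ 2)) → (¬(2*acc = 9*a[0] + 5 ∨ 6*acc > -6))))); else branch requires ¬(4*acc = -29 ∨ 6*acc > -6).
Before the if: ((3*h ≤ 7 ∧ h ≥ 1) → (((3*acc + 3*h < 13 → acc < 2*a[2] + 6) → ((h ≠ 10 → h ≥ 2*acc + 12) ∧ ((h ≠ 2*a[h] + 3 → acc ≤ 2) → (¬(h = -17 ∨ 6*h > 30))) ∧ ((¬(h ≠ 2*a[h] + 3 → acc ≤ 2)) → (¬(2*acc = 9*a[0] + 5 ∨ 6*acc > -6))))) ∧ ((¬(3*acc + 3*h < 13 → acc < 2*a[2] + 6)) → (((h ≠ 2*a[h] + 3 → acc ≤ 2) → (¬(h = -17 ∨ 6*h > 30))) ∧ ((¬(h ≠ 2*a[h] + 3 → acc ≤ 2)) → (¬(2*acc = 9*a[0] + 5 ∨ 6*acc > -6))))))) ∧ ((¬(3*h ≤ 7 ∧ h ≥ 1)) → (¬(4*acc = -29 ∨ 6*acc > -6)))
Answer: WP = ((3*h ≤ 7 ∧ h ≥ 1) → (((3*acc + 3*h < 13 → acc < 2*a[2] + 6) → ((h ≠ 10 → h ≥ 2*acc + 12) ∧ ((h ≠ 2*a[h] + 3 → acc ≤ 2) → (¬(h = -17 ∨ 6*h > 30))) ∧ ((¬(h ≠ 2*a[h] + 3 → acc ≤ 2)) → (¬(2*acc = 9*a[0] + 5 ∨ 6*acc > -6))))) ∧ ((¬(3*acc + 3*h < 13 → acc < 2*a[2] + 6)) → (((h ≠ 2*a[h] + 3 → acc ≤ 2) → (¬(h = -17 ∨ 6*h > 30))) ∧ ((¬(h ≠ 2*a[h] + 3 → acc ≤ 2)) → (¬(2*acc = 9*a[0] + 5 ∨ 6*acc > -6))))))) ∧ ((¬(3*h ≤ 7 ∧ h ≥ 1)) → (¬(4*acc = -29 ∨ 6*acc > -6)))


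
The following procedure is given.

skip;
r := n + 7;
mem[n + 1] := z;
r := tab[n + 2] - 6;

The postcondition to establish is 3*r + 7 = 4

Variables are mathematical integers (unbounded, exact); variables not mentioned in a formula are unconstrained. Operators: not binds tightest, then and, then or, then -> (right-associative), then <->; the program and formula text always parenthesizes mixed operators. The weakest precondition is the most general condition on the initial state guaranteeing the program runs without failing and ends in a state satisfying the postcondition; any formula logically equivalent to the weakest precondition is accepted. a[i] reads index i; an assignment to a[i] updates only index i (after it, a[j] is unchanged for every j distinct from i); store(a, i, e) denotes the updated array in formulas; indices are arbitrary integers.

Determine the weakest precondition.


Working backward. After the program, the postcondition 3*r + 7 = 4 must hold; in canonical form it is 3*r = -3.
Before r := tab[n + 2] - 6: 3*tab[n + 2] = 15
Before mem[n + 1] := z: 3*tab[n + 2] = 15
Before r := n + 7: 3*tab[n + 2] = 15
Before skip: 3*tab[n + 2] = 15
Answer: WP = 3*tab[n + 2] = 15
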